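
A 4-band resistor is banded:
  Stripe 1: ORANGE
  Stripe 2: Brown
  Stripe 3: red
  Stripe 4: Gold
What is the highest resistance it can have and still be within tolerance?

3255 Ω

Orange → 3 (first significant figure)
Brown → 1 (second significant figure)
Red → ×10^2 multiplier
Gold → ±5% tolerance
31 × 100 = 3100 Ω
Highest = 3100 × (1 + 5/100) = 3255 Ω.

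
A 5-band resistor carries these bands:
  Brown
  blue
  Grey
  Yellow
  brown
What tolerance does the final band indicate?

±1%

The last band, brown, is the tolerance band.
Brown corresponds to ±1%.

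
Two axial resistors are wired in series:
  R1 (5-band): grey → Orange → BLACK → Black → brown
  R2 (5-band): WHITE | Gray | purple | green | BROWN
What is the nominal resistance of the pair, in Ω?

R1: grey, orange, black → 830; black ×1 → 830 Ω.
R2: white, grey, violet → 987; green ×10^5 → 98700000 Ω.
Series: 830 + 98700000 = 98700830 Ω.

98700830 Ω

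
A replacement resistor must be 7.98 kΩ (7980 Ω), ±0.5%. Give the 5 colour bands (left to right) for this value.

7980 Ω = 798 × 10^1.
7 → violet
9 → white
8 → grey
Multiplier 10^1 → brown.
±0.5% tolerance → green.

violet, white, grey, brown, green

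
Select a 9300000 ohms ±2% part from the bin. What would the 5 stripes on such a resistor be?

white, orange, black, yellow, red

9300000 Ω = 930 × 10^4.
9 → white
3 → orange
0 → black
Multiplier 10^4 → yellow.
±2% tolerance → red.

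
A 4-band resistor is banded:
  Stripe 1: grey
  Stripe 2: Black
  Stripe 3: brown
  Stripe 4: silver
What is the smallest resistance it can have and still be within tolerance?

720 Ω

Grey → 8 (first significant figure)
Black → 0 (second significant figure)
Brown → ×10 multiplier
Silver → ±10% tolerance
80 × 10 = 800 Ω
Smallest = 800 × (1 − 10/100) = 720 Ω.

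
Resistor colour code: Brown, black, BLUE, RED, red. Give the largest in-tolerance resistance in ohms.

Brown → 1 (first significant figure)
Black → 0 (second significant figure)
Blue → 6 (third significant figure)
Red → ×10^2 multiplier
Red → ±2% tolerance
106 × 100 = 10600 Ω
Largest = 10600 × (1 + 2/100) = 10812 Ω.

10812 Ω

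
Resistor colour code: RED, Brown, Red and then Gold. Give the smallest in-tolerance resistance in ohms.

1995 Ω

Red → 2 (first significant figure)
Brown → 1 (second significant figure)
Red → ×10^2 multiplier
Gold → ±5% tolerance
21 × 100 = 2100 Ω
Smallest = 2100 × (1 − 5/100) = 1995 Ω.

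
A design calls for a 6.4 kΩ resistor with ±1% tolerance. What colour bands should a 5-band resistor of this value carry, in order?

blue, yellow, black, brown, brown

6400 Ω = 640 × 10^1.
6 → blue
4 → yellow
0 → black
Multiplier 10^1 → brown.
±1% tolerance → brown.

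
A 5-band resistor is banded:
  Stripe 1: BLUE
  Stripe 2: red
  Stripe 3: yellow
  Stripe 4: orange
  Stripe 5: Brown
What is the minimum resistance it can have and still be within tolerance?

617760 Ω

Blue → 6 (first significant figure)
Red → 2 (second significant figure)
Yellow → 4 (third significant figure)
Orange → ×10^3 multiplier
Brown → ±1% tolerance
624 × 1000 = 624000 Ω
Minimum = 624000 × (1 − 1/100) = 617760 Ω.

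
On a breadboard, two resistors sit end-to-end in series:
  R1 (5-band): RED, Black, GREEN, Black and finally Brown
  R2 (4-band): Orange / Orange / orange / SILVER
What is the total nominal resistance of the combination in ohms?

33205 Ω

R1: red, black, green → 205; black ×1 → 205 Ω.
R2: orange, orange → 33; orange ×10^3 → 33000 Ω.
Series: 205 + 33000 = 33205 Ω.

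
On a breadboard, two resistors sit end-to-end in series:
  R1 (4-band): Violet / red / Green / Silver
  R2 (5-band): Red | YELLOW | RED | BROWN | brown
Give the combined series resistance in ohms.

R1: violet, red → 72; green ×10^5 → 7200000 Ω.
R2: red, yellow, red → 242; brown ×10 → 2420 Ω.
Series: 7200000 + 2420 = 7202420 Ω.

7202420 Ω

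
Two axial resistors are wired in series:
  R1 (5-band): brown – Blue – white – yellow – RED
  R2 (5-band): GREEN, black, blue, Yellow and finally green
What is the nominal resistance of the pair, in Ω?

6750000 Ω

R1: brown, blue, white → 169; yellow ×10^4 → 1690000 Ω.
R2: green, black, blue → 506; yellow ×10^4 → 5060000 Ω.
Series: 1690000 + 5060000 = 6750000 Ω.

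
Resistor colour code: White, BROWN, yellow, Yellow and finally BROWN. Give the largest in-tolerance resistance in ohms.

White → 9 (first significant figure)
Brown → 1 (second significant figure)
Yellow → 4 (third significant figure)
Yellow → ×10^4 multiplier
Brown → ±1% tolerance
914 × 10000 = 9140000 Ω
Largest = 9140000 × (1 + 1/100) = 9231400 Ω.

9231400 Ω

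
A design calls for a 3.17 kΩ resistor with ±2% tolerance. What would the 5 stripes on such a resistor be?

3170 Ω = 317 × 10^1.
3 → orange
1 → brown
7 → violet
Multiplier 10^1 → brown.
±2% tolerance → red.

orange, brown, violet, brown, red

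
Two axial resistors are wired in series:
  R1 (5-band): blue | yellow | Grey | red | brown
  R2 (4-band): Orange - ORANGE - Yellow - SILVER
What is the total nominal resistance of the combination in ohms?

R1: blue, yellow, grey → 648; red ×10^2 → 64800 Ω.
R2: orange, orange → 33; yellow ×10^4 → 330000 Ω.
Series: 64800 + 330000 = 394800 Ω.

394800 Ω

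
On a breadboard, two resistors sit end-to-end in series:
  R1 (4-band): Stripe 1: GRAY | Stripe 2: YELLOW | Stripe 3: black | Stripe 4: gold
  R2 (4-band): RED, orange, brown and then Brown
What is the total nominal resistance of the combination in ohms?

R1: grey, yellow → 84; black ×1 → 84 Ω.
R2: red, orange → 23; brown ×10 → 230 Ω.
Series: 84 + 230 = 314 Ω.

314 Ω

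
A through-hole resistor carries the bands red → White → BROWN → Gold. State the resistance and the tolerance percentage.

290 Ω ±5%

Red → 2 (first significant figure)
White → 9 (second significant figure)
Brown → ×10 multiplier
Gold → ±5% tolerance
29 × 10 = 290 Ω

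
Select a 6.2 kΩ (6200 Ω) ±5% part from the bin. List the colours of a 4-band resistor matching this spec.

6200 Ω = 62 × 10^2.
6 → blue
2 → red
Multiplier 10^2 → red.
±5% tolerance → gold.

blue, red, red, gold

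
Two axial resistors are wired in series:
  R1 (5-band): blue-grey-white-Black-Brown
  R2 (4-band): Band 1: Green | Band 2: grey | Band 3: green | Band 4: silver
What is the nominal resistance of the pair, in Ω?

5800689 Ω

R1: blue, grey, white → 689; black ×1 → 689 Ω.
R2: green, grey → 58; green ×10^5 → 5800000 Ω.
Series: 689 + 5800000 = 5800689 Ω.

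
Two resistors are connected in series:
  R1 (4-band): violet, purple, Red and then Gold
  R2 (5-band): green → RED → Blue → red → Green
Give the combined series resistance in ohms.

R1: violet, violet → 77; red ×10^2 → 7700 Ω.
R2: green, red, blue → 526; red ×10^2 → 52600 Ω.
Series: 7700 + 52600 = 60300 Ω.

60300 Ω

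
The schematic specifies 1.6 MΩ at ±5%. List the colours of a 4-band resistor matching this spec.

brown, blue, green, gold

1600000 Ω = 16 × 10^5.
1 → brown
6 → blue
Multiplier 10^5 → green.
±5% tolerance → gold.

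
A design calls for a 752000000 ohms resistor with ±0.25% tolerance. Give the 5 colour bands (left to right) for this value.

violet, green, red, blue, blue

752000000 Ω = 752 × 10^6.
7 → violet
5 → green
2 → red
Multiplier 10^6 → blue.
±0.25% tolerance → blue.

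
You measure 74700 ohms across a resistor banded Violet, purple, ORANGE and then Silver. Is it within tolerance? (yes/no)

yes

Violet → 7 (first significant figure)
Violet → 7 (second significant figure)
Orange → ×10^3 multiplier
Silver → ±10% tolerance
77 × 1000 = 77000 Ω
Allowed range: 69300 Ω to 84700 Ω.
74700 ohms lies inside that range.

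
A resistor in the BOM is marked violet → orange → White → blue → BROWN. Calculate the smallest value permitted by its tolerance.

Violet → 7 (first significant figure)
Orange → 3 (second significant figure)
White → 9 (third significant figure)
Blue → ×10^6 multiplier
Brown → ±1% tolerance
739 × 1000000 = 739000000 Ω
Smallest = 739000000 × (1 − 1/100) = 731610000 Ω.

731610000 Ω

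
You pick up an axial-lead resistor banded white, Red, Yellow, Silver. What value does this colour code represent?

920000 Ω

White → 9 (first significant figure)
Red → 2 (second significant figure)
Yellow → ×10^4 multiplier
92 × 10000 = 920000 Ω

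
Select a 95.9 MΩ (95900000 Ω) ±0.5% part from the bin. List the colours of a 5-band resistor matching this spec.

white, green, white, green, green

95900000 Ω = 959 × 10^5.
9 → white
5 → green
9 → white
Multiplier 10^5 → green.
±0.5% tolerance → green.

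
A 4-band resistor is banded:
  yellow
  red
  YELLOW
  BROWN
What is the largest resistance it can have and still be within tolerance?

424200 Ω

Yellow → 4 (first significant figure)
Red → 2 (second significant figure)
Yellow → ×10^4 multiplier
Brown → ±1% tolerance
42 × 10000 = 420000 Ω
Largest = 420000 × (1 + 1/100) = 424200 Ω.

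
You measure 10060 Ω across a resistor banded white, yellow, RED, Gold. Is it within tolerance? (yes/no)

no

White → 9 (first significant figure)
Yellow → 4 (second significant figure)
Red → ×10^2 multiplier
Gold → ±5% tolerance
94 × 100 = 9400 Ω
Allowed range: 8930 Ω to 9870 Ω.
10060 Ω lies outside that range.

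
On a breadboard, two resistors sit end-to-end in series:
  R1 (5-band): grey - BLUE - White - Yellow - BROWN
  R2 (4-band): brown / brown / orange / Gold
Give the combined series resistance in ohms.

R1: grey, blue, white → 869; yellow ×10^4 → 8690000 Ω.
R2: brown, brown → 11; orange ×10^3 → 11000 Ω.
Series: 8690000 + 11000 = 8701000 Ω.

8701000 Ω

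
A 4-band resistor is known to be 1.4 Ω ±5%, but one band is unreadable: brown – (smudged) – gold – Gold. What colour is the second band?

1.4 Ω = 14 × 10^-1.
The second band gives digit 4 of the significand, and 4 is yellow.

yellow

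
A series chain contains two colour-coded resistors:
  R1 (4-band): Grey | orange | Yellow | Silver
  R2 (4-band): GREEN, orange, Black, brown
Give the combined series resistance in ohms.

R1: grey, orange → 83; yellow ×10^4 → 830000 Ω.
R2: green, orange → 53; black ×1 → 53 Ω.
Series: 830000 + 53 = 830053 Ω.

830053 Ω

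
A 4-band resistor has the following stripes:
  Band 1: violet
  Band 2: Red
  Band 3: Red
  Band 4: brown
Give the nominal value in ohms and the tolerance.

Violet → 7 (first significant figure)
Red → 2 (second significant figure)
Red → ×10^2 multiplier
Brown → ±1% tolerance
72 × 100 = 7200 Ω

7200 Ω ±1%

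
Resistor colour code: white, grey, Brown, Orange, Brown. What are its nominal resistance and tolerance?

981000 Ω ±1%

White → 9 (first significant figure)
Grey → 8 (second significant figure)
Brown → 1 (third significant figure)
Orange → ×10^3 multiplier
Brown → ±1% tolerance
981 × 1000 = 981000 Ω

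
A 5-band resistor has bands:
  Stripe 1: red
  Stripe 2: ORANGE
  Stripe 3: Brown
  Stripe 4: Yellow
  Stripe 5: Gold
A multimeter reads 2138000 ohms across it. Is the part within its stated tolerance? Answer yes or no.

no

Red → 2 (first significant figure)
Orange → 3 (second significant figure)
Brown → 1 (third significant figure)
Yellow → ×10^4 multiplier
Gold → ±5% tolerance
231 × 10000 = 2310000 Ω
Allowed range: 2194500 Ω to 2425500 Ω.
2138000 ohms lies outside that range.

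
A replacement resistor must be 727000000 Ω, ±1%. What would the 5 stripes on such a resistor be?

violet, red, violet, blue, brown

727000000 Ω = 727 × 10^6.
7 → violet
2 → red
7 → violet
Multiplier 10^6 → blue.
±1% tolerance → brown.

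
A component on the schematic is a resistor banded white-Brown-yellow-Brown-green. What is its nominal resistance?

9140 Ω

White → 9 (first significant figure)
Brown → 1 (second significant figure)
Yellow → 4 (third significant figure)
Brown → ×10 multiplier
914 × 10 = 9140 Ω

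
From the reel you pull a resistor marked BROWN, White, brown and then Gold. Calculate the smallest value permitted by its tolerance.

Brown → 1 (first significant figure)
White → 9 (second significant figure)
Brown → ×10 multiplier
Gold → ±5% tolerance
19 × 10 = 190 Ω
Smallest = 190 × (1 − 5/100) = 180.5 Ω.

180.5 Ω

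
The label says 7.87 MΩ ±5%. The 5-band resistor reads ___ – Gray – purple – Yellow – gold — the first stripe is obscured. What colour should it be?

violet

7870000 Ω = 787 × 10^4.
The first band gives digit 7 of the significand, and 7 is violet.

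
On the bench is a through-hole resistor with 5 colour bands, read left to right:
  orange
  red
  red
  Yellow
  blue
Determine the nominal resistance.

Orange → 3 (first significant figure)
Red → 2 (second significant figure)
Red → 2 (third significant figure)
Yellow → ×10^4 multiplier
322 × 10000 = 3220000 Ω

3220000 Ω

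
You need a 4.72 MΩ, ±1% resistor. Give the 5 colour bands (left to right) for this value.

yellow, violet, red, yellow, brown

4720000 Ω = 472 × 10^4.
4 → yellow
7 → violet
2 → red
Multiplier 10^4 → yellow.
±1% tolerance → brown.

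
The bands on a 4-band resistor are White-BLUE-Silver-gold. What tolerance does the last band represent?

±5%

The last band, gold, is the tolerance band.
Gold corresponds to ±5%.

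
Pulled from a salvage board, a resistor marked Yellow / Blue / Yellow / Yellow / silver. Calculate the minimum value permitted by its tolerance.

Yellow → 4 (first significant figure)
Blue → 6 (second significant figure)
Yellow → 4 (third significant figure)
Yellow → ×10^4 multiplier
Silver → ±10% tolerance
464 × 10000 = 4640000 Ω
Minimum = 4640000 × (1 − 10/100) = 4176000 Ω.

4176000 Ω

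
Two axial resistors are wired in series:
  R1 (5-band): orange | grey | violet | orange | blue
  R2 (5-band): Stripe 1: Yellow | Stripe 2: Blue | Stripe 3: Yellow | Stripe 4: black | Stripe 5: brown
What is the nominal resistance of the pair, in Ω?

387464 Ω

R1: orange, grey, violet → 387; orange ×10^3 → 387000 Ω.
R2: yellow, blue, yellow → 464; black ×1 → 464 Ω.
Series: 387000 + 464 = 387464 Ω.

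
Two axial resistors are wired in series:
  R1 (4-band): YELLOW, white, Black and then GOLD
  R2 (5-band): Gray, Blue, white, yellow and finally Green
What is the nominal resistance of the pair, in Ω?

8690049 Ω

R1: yellow, white → 49; black ×1 → 49 Ω.
R2: grey, blue, white → 869; yellow ×10^4 → 8690000 Ω.
Series: 49 + 8690000 = 8690049 Ω.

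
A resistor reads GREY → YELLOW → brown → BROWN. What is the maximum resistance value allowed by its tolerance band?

Grey → 8 (first significant figure)
Yellow → 4 (second significant figure)
Brown → ×10 multiplier
Brown → ±1% tolerance
84 × 10 = 840 Ω
Maximum = 840 × (1 + 1/100) = 848.4 Ω.

848.4 Ω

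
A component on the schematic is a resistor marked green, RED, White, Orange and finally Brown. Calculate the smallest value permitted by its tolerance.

523710 Ω

Green → 5 (first significant figure)
Red → 2 (second significant figure)
White → 9 (third significant figure)
Orange → ×10^3 multiplier
Brown → ±1% tolerance
529 × 1000 = 529000 Ω
Smallest = 529000 × (1 − 1/100) = 523710 Ω.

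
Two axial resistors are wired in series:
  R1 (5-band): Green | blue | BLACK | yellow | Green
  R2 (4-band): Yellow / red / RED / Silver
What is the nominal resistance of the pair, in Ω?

R1: green, blue, black → 560; yellow ×10^4 → 5600000 Ω.
R2: yellow, red → 42; red ×10^2 → 4200 Ω.
Series: 5600000 + 4200 = 5604200 Ω.

5604200 Ω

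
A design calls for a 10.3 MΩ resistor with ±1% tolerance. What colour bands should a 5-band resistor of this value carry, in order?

10300000 Ω = 103 × 10^5.
1 → brown
0 → black
3 → orange
Multiplier 10^5 → green.
±1% tolerance → brown.

brown, black, orange, green, brown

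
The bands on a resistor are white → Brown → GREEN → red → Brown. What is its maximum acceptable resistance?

92415 Ω

White → 9 (first significant figure)
Brown → 1 (second significant figure)
Green → 5 (third significant figure)
Red → ×10^2 multiplier
Brown → ±1% tolerance
915 × 100 = 91500 Ω
Maximum = 91500 × (1 + 1/100) = 92415 Ω.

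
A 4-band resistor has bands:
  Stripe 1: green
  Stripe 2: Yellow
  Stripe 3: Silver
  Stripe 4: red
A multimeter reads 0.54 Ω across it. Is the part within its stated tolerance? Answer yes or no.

Green → 5 (first significant figure)
Yellow → 4 (second significant figure)
Silver → ×0.01 multiplier
Red → ±2% tolerance
54 × 0.01 = 0.54 Ω
Allowed range: 0.5292 Ω to 0.5508 Ω.
0.54 Ω lies inside that range.

yes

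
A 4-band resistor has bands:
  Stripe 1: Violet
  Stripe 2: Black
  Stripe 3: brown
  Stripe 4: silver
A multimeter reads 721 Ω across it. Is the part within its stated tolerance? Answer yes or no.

yes

Violet → 7 (first significant figure)
Black → 0 (second significant figure)
Brown → ×10 multiplier
Silver → ±10% tolerance
70 × 10 = 700 Ω
Allowed range: 630 Ω to 770 Ω.
721 Ω lies inside that range.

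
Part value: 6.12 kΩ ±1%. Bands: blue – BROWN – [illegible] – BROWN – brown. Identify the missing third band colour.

red

6120 Ω = 612 × 10^1.
The third band gives digit 2 of the significand, and 2 is red.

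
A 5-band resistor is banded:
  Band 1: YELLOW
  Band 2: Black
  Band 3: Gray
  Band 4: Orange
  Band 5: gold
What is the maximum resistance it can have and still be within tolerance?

428400 Ω

Yellow → 4 (first significant figure)
Black → 0 (second significant figure)
Grey → 8 (third significant figure)
Orange → ×10^3 multiplier
Gold → ±5% tolerance
408 × 1000 = 408000 Ω
Maximum = 408000 × (1 + 5/100) = 428400 Ω.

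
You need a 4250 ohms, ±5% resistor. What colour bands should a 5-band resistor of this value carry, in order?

4250 Ω = 425 × 10^1.
4 → yellow
2 → red
5 → green
Multiplier 10^1 → brown.
±5% tolerance → gold.

yellow, red, green, brown, gold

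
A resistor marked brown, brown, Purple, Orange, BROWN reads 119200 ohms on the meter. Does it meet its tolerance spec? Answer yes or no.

no

Brown → 1 (first significant figure)
Brown → 1 (second significant figure)
Violet → 7 (third significant figure)
Orange → ×10^3 multiplier
Brown → ±1% tolerance
117 × 1000 = 117000 Ω
Allowed range: 115830 Ω to 118170 Ω.
119200 ohms lies outside that range.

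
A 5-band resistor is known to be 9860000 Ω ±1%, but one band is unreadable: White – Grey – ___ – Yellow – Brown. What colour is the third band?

9860000 Ω = 986 × 10^4.
The third band gives digit 6 of the significand, and 6 is blue.

blue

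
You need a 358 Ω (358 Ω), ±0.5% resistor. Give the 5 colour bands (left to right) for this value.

358 Ω = 358 × 10^0.
3 → orange
5 → green
8 → grey
Multiplier 10^0 → black.
±0.5% tolerance → green.

orange, green, grey, black, green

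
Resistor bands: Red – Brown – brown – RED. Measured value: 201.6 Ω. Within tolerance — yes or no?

Red → 2 (first significant figure)
Brown → 1 (second significant figure)
Brown → ×10 multiplier
Red → ±2% tolerance
21 × 10 = 210 Ω
Allowed range: 205.8 Ω to 214.2 Ω.
201.6 Ω lies outside that range.

no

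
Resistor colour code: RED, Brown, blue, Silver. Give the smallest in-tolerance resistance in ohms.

18900000 Ω

Red → 2 (first significant figure)
Brown → 1 (second significant figure)
Blue → ×10^6 multiplier
Silver → ±10% tolerance
21 × 1000000 = 21000000 Ω
Smallest = 21000000 × (1 − 10/100) = 18900000 Ω.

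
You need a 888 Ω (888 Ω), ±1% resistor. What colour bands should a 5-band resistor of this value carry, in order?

888 Ω = 888 × 10^0.
8 → grey
8 → grey
8 → grey
Multiplier 10^0 → black.
±1% tolerance → brown.

grey, grey, grey, black, brown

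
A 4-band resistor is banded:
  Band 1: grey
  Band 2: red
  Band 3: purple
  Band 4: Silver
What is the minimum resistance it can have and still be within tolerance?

Grey → 8 (first significant figure)
Red → 2 (second significant figure)
Violet → ×10^7 multiplier
Silver → ±10% tolerance
82 × 10000000 = 820000000 Ω
Minimum = 820000000 × (1 − 10/100) = 738000000 Ω.

738000000 Ω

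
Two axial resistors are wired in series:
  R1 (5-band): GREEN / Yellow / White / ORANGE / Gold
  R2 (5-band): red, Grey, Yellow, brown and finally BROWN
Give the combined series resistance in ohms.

R1: green, yellow, white → 549; orange ×10^3 → 549000 Ω.
R2: red, grey, yellow → 284; brown ×10 → 2840 Ω.
Series: 549000 + 2840 = 551840 Ω.

551840 Ω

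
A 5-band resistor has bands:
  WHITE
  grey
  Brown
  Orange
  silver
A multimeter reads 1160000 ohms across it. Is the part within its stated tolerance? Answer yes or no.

White → 9 (first significant figure)
Grey → 8 (second significant figure)
Brown → 1 (third significant figure)
Orange → ×10^3 multiplier
Silver → ±10% tolerance
981 × 1000 = 981000 Ω
Allowed range: 882900 Ω to 1079100 Ω.
1160000 ohms lies outside that range.

no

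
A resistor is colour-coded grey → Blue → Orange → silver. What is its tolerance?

The last band, silver, is the tolerance band.
Silver corresponds to ±10%.

±10%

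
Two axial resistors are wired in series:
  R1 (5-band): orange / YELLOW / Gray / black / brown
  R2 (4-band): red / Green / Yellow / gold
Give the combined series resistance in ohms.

250348 Ω

R1: orange, yellow, grey → 348; black ×1 → 348 Ω.
R2: red, green → 25; yellow ×10^4 → 250000 Ω.
Series: 348 + 250000 = 250348 Ω.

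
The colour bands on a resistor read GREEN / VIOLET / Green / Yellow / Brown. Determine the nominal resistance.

5750000 Ω

Green → 5 (first significant figure)
Violet → 7 (second significant figure)
Green → 5 (third significant figure)
Yellow → ×10^4 multiplier
575 × 10000 = 5750000 Ω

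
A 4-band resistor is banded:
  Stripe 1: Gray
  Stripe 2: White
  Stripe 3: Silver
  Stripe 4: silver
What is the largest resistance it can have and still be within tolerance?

Grey → 8 (first significant figure)
White → 9 (second significant figure)
Silver → ×0.01 multiplier
Silver → ±10% tolerance
89 × 0.01 = 0.89 Ω
Largest = 0.89 × (1 + 10/100) = 0.979 Ω.

0.979 Ω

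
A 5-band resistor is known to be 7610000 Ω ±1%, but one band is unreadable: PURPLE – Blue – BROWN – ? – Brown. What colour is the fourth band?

yellow

7610000 Ω = 761 × 10^4.
The fourth band is the multiplier, 10^4, which is yellow.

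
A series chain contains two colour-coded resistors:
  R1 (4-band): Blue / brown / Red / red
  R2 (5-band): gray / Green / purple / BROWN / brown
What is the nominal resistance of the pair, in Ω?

14670 Ω

R1: blue, brown → 61; red ×10^2 → 6100 Ω.
R2: grey, green, violet → 857; brown ×10 → 8570 Ω.
Series: 6100 + 8570 = 14670 Ω.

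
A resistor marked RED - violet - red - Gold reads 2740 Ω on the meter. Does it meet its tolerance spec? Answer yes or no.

Red → 2 (first significant figure)
Violet → 7 (second significant figure)
Red → ×10^2 multiplier
Gold → ±5% tolerance
27 × 100 = 2700 Ω
Allowed range: 2565 Ω to 2835 Ω.
2740 Ω lies inside that range.

yes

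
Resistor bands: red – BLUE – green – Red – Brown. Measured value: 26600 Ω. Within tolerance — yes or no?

Red → 2 (first significant figure)
Blue → 6 (second significant figure)
Green → 5 (third significant figure)
Red → ×10^2 multiplier
Brown → ±1% tolerance
265 × 100 = 26500 Ω
Allowed range: 26235 Ω to 26765 Ω.
26600 Ω lies inside that range.

yes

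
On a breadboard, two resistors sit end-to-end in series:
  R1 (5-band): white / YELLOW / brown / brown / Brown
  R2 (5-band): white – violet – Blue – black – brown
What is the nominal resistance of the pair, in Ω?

10386 Ω

R1: white, yellow, brown → 941; brown ×10 → 9410 Ω.
R2: white, violet, blue → 976; black ×1 → 976 Ω.
Series: 9410 + 976 = 10386 Ω.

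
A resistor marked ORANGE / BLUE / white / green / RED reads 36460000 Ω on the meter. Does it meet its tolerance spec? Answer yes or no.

Orange → 3 (first significant figure)
Blue → 6 (second significant figure)
White → 9 (third significant figure)
Green → ×10^5 multiplier
Red → ±2% tolerance
369 × 100000 = 36900000 Ω
Allowed range: 36162000 Ω to 37638000 Ω.
36460000 Ω lies inside that range.

yes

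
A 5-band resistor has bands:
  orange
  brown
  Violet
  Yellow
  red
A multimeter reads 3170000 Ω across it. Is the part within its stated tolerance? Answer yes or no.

Orange → 3 (first significant figure)
Brown → 1 (second significant figure)
Violet → 7 (third significant figure)
Yellow → ×10^4 multiplier
Red → ±2% tolerance
317 × 10000 = 3170000 Ω
Allowed range: 3106600 Ω to 3233400 Ω.
3170000 Ω lies inside that range.

yes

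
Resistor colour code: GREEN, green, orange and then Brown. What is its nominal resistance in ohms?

Green → 5 (first significant figure)
Green → 5 (second significant figure)
Orange → ×10^3 multiplier
55 × 1000 = 55000 Ω

55000 Ω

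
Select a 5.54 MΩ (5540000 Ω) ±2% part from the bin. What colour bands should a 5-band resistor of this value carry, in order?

5540000 Ω = 554 × 10^4.
5 → green
5 → green
4 → yellow
Multiplier 10^4 → yellow.
±2% tolerance → red.

green, green, yellow, yellow, red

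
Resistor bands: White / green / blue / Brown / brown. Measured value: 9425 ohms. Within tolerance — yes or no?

no

White → 9 (first significant figure)
Green → 5 (second significant figure)
Blue → 6 (third significant figure)
Brown → ×10 multiplier
Brown → ±1% tolerance
956 × 10 = 9560 Ω
Allowed range: 9464.4 Ω to 9655.6 Ω.
9425 ohms lies outside that range.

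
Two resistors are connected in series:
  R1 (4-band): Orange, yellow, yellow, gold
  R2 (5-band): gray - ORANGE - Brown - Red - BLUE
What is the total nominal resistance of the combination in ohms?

423100 Ω

R1: orange, yellow → 34; yellow ×10^4 → 340000 Ω.
R2: grey, orange, brown → 831; red ×10^2 → 83100 Ω.
Series: 340000 + 83100 = 423100 Ω.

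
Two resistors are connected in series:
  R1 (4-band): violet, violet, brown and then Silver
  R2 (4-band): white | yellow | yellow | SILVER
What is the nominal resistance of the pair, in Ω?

R1: violet, violet → 77; brown ×10 → 770 Ω.
R2: white, yellow → 94; yellow ×10^4 → 940000 Ω.
Series: 770 + 940000 = 940770 Ω.

940770 Ω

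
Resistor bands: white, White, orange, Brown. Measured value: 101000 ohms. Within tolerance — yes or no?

no

White → 9 (first significant figure)
White → 9 (second significant figure)
Orange → ×10^3 multiplier
Brown → ±1% tolerance
99 × 1000 = 99000 Ω
Allowed range: 98010 Ω to 99990 Ω.
101000 ohms lies outside that range.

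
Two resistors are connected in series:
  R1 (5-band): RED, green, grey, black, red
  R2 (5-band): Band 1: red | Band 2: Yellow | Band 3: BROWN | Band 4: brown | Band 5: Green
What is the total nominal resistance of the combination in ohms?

R1: red, green, grey → 258; black ×1 → 258 Ω.
R2: red, yellow, brown → 241; brown ×10 → 2410 Ω.
Series: 258 + 2410 = 2668 Ω.

2668 Ω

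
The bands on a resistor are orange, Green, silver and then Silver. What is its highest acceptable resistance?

Orange → 3 (first significant figure)
Green → 5 (second significant figure)
Silver → ×0.01 multiplier
Silver → ±10% tolerance
35 × 0.01 = 0.35 Ω
Highest = 0.35 × (1 + 10/100) = 0.385 Ω.

0.385 Ω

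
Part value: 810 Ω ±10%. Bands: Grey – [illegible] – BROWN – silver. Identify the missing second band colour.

810 Ω = 81 × 10^1.
The second band gives digit 1 of the significand, and 1 is brown.

brown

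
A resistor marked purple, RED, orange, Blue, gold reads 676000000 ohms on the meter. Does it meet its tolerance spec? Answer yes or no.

no

Violet → 7 (first significant figure)
Red → 2 (second significant figure)
Orange → 3 (third significant figure)
Blue → ×10^6 multiplier
Gold → ±5% tolerance
723 × 1000000 = 723000000 Ω
Allowed range: 686850000 Ω to 759150000 Ω.
676000000 ohms lies outside that range.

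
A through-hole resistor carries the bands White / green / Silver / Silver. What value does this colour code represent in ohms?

White → 9 (first significant figure)
Green → 5 (second significant figure)
Silver → ×0.01 multiplier
95 × 0.01 = 0.95 Ω

0.95 Ω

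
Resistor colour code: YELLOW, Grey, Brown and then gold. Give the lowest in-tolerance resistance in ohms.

456 Ω

Yellow → 4 (first significant figure)
Grey → 8 (second significant figure)
Brown → ×10 multiplier
Gold → ±5% tolerance
48 × 10 = 480 Ω
Lowest = 480 × (1 − 5/100) = 456 Ω.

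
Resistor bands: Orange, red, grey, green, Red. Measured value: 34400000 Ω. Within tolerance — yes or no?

no

Orange → 3 (first significant figure)
Red → 2 (second significant figure)
Grey → 8 (third significant figure)
Green → ×10^5 multiplier
Red → ±2% tolerance
328 × 100000 = 32800000 Ω
Allowed range: 32144000 Ω to 33456000 Ω.
34400000 Ω lies outside that range.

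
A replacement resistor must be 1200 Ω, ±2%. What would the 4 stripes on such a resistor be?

1200 Ω = 12 × 10^2.
1 → brown
2 → red
Multiplier 10^2 → red.
±2% tolerance → red.

brown, red, red, red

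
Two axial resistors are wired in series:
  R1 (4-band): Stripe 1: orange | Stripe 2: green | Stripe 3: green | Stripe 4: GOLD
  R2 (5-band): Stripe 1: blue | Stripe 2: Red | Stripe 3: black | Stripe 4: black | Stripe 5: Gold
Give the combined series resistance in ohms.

3500620 Ω

R1: orange, green → 35; green ×10^5 → 3500000 Ω.
R2: blue, red, black → 620; black ×1 → 620 Ω.
Series: 3500000 + 620 = 3500620 Ω.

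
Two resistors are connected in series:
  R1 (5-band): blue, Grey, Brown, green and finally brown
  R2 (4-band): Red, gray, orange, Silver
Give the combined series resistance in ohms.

R1: blue, grey, brown → 681; green ×10^5 → 68100000 Ω.
R2: red, grey → 28; orange ×10^3 → 28000 Ω.
Series: 68100000 + 28000 = 68128000 Ω.

68128000 Ω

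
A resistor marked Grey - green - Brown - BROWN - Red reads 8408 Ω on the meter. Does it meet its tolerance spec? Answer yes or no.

Grey → 8 (first significant figure)
Green → 5 (second significant figure)
Brown → 1 (third significant figure)
Brown → ×10 multiplier
Red → ±2% tolerance
851 × 10 = 8510 Ω
Allowed range: 8339.8 Ω to 8680.2 Ω.
8408 Ω lies inside that range.

yes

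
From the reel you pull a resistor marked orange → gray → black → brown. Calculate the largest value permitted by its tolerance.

Orange → 3 (first significant figure)
Grey → 8 (second significant figure)
Black → ×1 multiplier
Brown → ±1% tolerance
38 × 1 = 38 Ω
Largest = 38 × (1 + 1/100) = 38.38 Ω.

38.38 Ω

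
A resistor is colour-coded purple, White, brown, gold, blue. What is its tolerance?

The last band, blue, is the tolerance band.
Blue corresponds to ±0.25%.

±0.25%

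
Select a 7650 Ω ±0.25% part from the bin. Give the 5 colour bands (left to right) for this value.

violet, blue, green, brown, blue

7650 Ω = 765 × 10^1.
7 → violet
6 → blue
5 → green
Multiplier 10^1 → brown.
±0.25% tolerance → blue.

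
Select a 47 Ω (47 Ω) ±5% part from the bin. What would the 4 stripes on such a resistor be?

yellow, violet, black, gold

47 Ω = 47 × 10^0.
4 → yellow
7 → violet
Multiplier 10^0 → black.
±5% tolerance → gold.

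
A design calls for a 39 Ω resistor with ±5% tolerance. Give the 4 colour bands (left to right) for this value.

orange, white, black, gold

39 Ω = 39 × 10^0.
3 → orange
9 → white
Multiplier 10^0 → black.
±5% tolerance → gold.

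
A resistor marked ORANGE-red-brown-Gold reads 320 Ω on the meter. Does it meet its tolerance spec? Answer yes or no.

Orange → 3 (first significant figure)
Red → 2 (second significant figure)
Brown → ×10 multiplier
Gold → ±5% tolerance
32 × 10 = 320 Ω
Allowed range: 304 Ω to 336 Ω.
320 Ω lies inside that range.

yes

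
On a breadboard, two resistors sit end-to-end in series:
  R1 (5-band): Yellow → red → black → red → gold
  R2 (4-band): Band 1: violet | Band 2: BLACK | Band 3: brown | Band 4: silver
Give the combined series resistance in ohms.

R1: yellow, red, black → 420; red ×10^2 → 42000 Ω.
R2: violet, black → 70; brown ×10 → 700 Ω.
Series: 42000 + 700 = 42700 Ω.

42700 Ω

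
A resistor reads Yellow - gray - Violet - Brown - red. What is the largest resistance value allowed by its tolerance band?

4967.4 Ω

Yellow → 4 (first significant figure)
Grey → 8 (second significant figure)
Violet → 7 (third significant figure)
Brown → ×10 multiplier
Red → ±2% tolerance
487 × 10 = 4870 Ω
Largest = 4870 × (1 + 2/100) = 4967.4 Ω.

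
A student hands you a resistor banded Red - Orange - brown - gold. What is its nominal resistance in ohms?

230 Ω

Red → 2 (first significant figure)
Orange → 3 (second significant figure)
Brown → ×10 multiplier
23 × 10 = 230 Ω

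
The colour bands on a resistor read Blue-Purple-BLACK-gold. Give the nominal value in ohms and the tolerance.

67 Ω ±5%

Blue → 6 (first significant figure)
Violet → 7 (second significant figure)
Black → ×1 multiplier
Gold → ±5% tolerance
67 × 1 = 67 Ω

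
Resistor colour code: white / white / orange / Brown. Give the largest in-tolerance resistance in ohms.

99990 Ω

White → 9 (first significant figure)
White → 9 (second significant figure)
Orange → ×10^3 multiplier
Brown → ±1% tolerance
99 × 1000 = 99000 Ω
Largest = 99000 × (1 + 1/100) = 99990 Ω.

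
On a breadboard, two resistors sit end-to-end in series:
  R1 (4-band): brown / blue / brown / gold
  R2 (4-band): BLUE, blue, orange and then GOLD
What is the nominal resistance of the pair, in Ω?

R1: brown, blue → 16; brown ×10 → 160 Ω.
R2: blue, blue → 66; orange ×10^3 → 66000 Ω.
Series: 160 + 66000 = 66160 Ω.

66160 Ω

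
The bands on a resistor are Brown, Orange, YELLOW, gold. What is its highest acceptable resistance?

136500 Ω

Brown → 1 (first significant figure)
Orange → 3 (second significant figure)
Yellow → ×10^4 multiplier
Gold → ±5% tolerance
13 × 10000 = 130000 Ω
Highest = 130000 × (1 + 5/100) = 136500 Ω.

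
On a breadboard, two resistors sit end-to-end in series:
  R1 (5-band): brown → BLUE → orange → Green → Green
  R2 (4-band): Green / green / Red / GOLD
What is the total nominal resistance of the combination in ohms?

R1: brown, blue, orange → 163; green ×10^5 → 16300000 Ω.
R2: green, green → 55; red ×10^2 → 5500 Ω.
Series: 16300000 + 5500 = 16305500 Ω.

16305500 Ω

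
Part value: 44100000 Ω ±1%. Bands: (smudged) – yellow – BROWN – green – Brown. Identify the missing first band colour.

44100000 Ω = 441 × 10^5.
The first band gives digit 4 of the significand, and 4 is yellow.

yellow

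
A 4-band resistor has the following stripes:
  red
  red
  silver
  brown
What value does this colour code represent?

Red → 2 (first significant figure)
Red → 2 (second significant figure)
Silver → ×0.01 multiplier
22 × 0.01 = 0.22 Ω

0.22 Ω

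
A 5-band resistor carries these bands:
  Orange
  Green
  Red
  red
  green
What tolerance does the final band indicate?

±0.5%

The last band, green, is the tolerance band.
Green corresponds to ±0.5%.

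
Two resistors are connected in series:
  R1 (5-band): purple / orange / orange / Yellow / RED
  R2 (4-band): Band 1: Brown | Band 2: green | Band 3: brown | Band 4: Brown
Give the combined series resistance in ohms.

R1: violet, orange, orange → 733; yellow ×10^4 → 7330000 Ω.
R2: brown, green → 15; brown ×10 → 150 Ω.
Series: 7330000 + 150 = 7330150 Ω.

7330150 Ω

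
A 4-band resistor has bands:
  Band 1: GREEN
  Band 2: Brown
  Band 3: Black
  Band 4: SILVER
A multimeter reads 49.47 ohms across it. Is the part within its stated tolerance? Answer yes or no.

Green → 5 (first significant figure)
Brown → 1 (second significant figure)
Black → ×1 multiplier
Silver → ±10% tolerance
51 × 1 = 51 Ω
Allowed range: 45.9 Ω to 56.1 Ω.
49.47 ohms lies inside that range.

yes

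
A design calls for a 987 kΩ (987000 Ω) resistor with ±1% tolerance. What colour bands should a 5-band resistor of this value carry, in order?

987000 Ω = 987 × 10^3.
9 → white
8 → grey
7 → violet
Multiplier 10^3 → orange.
±1% tolerance → brown.

white, grey, violet, orange, brown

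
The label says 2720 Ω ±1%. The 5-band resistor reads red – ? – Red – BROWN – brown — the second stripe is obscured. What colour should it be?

violet

2720 Ω = 272 × 10^1.
The second band gives digit 7 of the significand, and 7 is violet.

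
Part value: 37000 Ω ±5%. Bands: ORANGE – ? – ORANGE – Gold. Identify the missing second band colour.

violet

37000 Ω = 37 × 10^3.
The second band gives digit 7 of the significand, and 7 is violet.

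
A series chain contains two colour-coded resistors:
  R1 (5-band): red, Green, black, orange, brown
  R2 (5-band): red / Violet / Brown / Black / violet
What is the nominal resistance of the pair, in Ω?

R1: red, green, black → 250; orange ×10^3 → 250000 Ω.
R2: red, violet, brown → 271; black ×1 → 271 Ω.
Series: 250000 + 271 = 250271 Ω.

250271 Ω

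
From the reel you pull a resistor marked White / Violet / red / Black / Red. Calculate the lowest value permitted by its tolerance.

952.56 Ω

White → 9 (first significant figure)
Violet → 7 (second significant figure)
Red → 2 (third significant figure)
Black → ×1 multiplier
Red → ±2% tolerance
972 × 1 = 972 Ω
Lowest = 972 × (1 − 2/100) = 952.56 Ω.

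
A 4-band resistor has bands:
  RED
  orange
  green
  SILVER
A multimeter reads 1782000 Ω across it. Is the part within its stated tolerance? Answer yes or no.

no

Red → 2 (first significant figure)
Orange → 3 (second significant figure)
Green → ×10^5 multiplier
Silver → ±10% tolerance
23 × 100000 = 2300000 Ω
Allowed range: 2070000 Ω to 2530000 Ω.
1782000 Ω lies outside that range.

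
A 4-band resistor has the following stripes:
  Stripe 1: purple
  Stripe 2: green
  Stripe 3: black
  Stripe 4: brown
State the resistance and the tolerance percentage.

Violet → 7 (first significant figure)
Green → 5 (second significant figure)
Black → ×1 multiplier
Brown → ±1% tolerance
75 × 1 = 75 Ω

75 Ω ±1%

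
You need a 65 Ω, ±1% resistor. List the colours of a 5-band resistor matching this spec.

blue, green, black, gold, brown

65 Ω = 650 × 10^-1.
6 → blue
5 → green
0 → black
Multiplier 10^-1 → gold.
±1% tolerance → brown.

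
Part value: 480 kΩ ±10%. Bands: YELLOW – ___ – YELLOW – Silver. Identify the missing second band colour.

480000 Ω = 48 × 10^4.
The second band gives digit 8 of the significand, and 8 is grey.

grey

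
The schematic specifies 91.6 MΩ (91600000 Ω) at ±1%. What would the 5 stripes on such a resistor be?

white, brown, blue, green, brown

91600000 Ω = 916 × 10^5.
9 → white
1 → brown
6 → blue
Multiplier 10^5 → green.
±1% tolerance → brown.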